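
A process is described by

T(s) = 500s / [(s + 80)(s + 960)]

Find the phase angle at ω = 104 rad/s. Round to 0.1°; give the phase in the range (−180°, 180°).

At s = jω = j104:
zero at origin: s = j104 → |·| = 104, ∠ = 90.00°
pole (s+80): 80 + j104 → |·| = √(80²+104²) = √17216 ≈ 131.21, ∠ = arctan(104/80) ≈ 52.43°
pole (s+960): 960 + j104 → |·| = √(960²+104²) = √932416 ≈ 965.62, ∠ = arctan(104/960) ≈ 6.18°
∠T = 90.00° − 58.61° = 31.39°

31.4°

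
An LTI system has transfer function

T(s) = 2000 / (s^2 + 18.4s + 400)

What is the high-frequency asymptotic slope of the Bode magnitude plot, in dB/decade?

-40 dB/decade

Each pole contributes −20 dB/decade at high frequency; each zero contributes +20 dB/decade.
Net: 0 zero(s) − 2 pole(s) → -40 dB/decade.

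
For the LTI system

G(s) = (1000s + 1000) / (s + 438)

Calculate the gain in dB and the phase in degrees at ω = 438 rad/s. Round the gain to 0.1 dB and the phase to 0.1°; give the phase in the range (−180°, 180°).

57.0 dB, 44.9°

Substitute s = j438:
Numerator: 1000(j438) + 1000 = 1000 + j438000
Denominator: (j438) + 438 = 438 + j438
|N| = √(1000² + 438000²) ≈ 4.38e+05, ∠N ≈ 89.87°
|D| = √(438² + 438²) ≈ 619.43, ∠D ≈ 45.00°
|G| = 4.38e+05 / 619.43 ≈ 707.1
Gain = 20 log₁₀(707.1) ≈ 56.99 dB
∠G = 89.87° − 45.00° = 44.87°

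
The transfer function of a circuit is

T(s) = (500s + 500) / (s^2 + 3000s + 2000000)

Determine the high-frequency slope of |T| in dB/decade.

Each pole contributes −20 dB/decade at high frequency; each zero contributes +20 dB/decade.
Net: 1 zero(s) − 2 pole(s) → -20 dB/decade.

-20 dB/decade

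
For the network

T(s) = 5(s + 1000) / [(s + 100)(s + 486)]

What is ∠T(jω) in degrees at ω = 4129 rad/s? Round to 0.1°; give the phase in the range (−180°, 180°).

At s = jω = j4129:
zero (s+1000): 1000 + j4129 → |·| = √(1000²+4129²) = √18048641 ≈ 4248.4, ∠ = arctan(4129/1000) ≈ 76.39°
pole (s+100): 100 + j4129 → |·| = √(100²+4129²) = √17058641 ≈ 4130.2, ∠ = arctan(4129/100) ≈ 88.61°
pole (s+486): 486 + j4129 → |·| = √(486²+4129²) = √17284837 ≈ 4157.5, ∠ = arctan(4129/486) ≈ 83.29°
∠T = 76.39° − 171.90° = -95.51°

-95.5°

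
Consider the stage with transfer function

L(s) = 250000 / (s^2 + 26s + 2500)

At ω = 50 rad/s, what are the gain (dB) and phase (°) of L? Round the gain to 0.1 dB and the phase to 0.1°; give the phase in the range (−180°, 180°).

At s = jω = j50:
quadratic: (j50)² + 26·j50 + 2500 = 0 + j1300 → |·| ≈ 1300, ∠ ≈ 90.00°
|L| = 250000 / 1300 ≈ 192.31
Gain = 20 log₁₀(192.31) ≈ 45.68 dB
∠L = 0.00° − 90.00° = -90.00°

45.7 dB, -90.0°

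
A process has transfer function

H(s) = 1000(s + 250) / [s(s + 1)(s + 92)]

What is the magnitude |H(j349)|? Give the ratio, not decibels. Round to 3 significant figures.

0.00977

At s = jω = j349:
zero (s+250): 250 + j349 → |·| = √(250²+349²) = √184301 ≈ 429.3, ∠ = arctan(349/250) ≈ 54.38°
pole (s+1): 1 + j349 → |·| = √(1²+349²) = √121802 ≈ 349, ∠ = arctan(349/1) ≈ 89.84°
pole (s+92): 92 + j349 → |·| = √(92²+349²) = √130265 ≈ 360.92, ∠ = arctan(349/92) ≈ 75.23°
pole at origin: |s| = 349, ∠ = 90.00° (in denominator)
|H| = 1000 · 429.3 / 4.396e+07 ≈ 0.0097657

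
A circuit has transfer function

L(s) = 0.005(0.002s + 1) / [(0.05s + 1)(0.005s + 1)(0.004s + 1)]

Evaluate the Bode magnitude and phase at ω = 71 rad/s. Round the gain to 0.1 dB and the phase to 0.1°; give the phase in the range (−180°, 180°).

At ω = 71 rad/s:
zero (1 + j71·0.002) = 1 + j0.142 → |·| ≈ 1.01, ∠ ≈ 8.08°
pole (1 + j71·0.05) = 1 + j3.55 → |·| ≈ 3.6882, ∠ ≈ 74.27°
pole (1 + j71·0.005) = 1 + j0.355 → |·| ≈ 1.0611, ∠ ≈ 19.54°
pole (1 + j71·0.004) = 1 + j0.284 → |·| ≈ 1.0395, ∠ ≈ 15.85°
|L| = 0.005 · 1.01 / (3.6882 · 1.0611 · 1.0395) ≈ 0.0012414
Gain = 20 log₁₀(0.0012414) ≈ -58.12 dB
∠L = (8.08°) − (74.27° + 19.54° + 15.85°) = -101.58°

-58.1 dB, -101.6°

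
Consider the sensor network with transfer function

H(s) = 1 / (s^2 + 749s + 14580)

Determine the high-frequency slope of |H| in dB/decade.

-40 dB/decade

Each pole contributes −20 dB/decade at high frequency; each zero contributes +20 dB/decade.
Net: 0 zero(s) − 2 pole(s) → -40 dB/decade.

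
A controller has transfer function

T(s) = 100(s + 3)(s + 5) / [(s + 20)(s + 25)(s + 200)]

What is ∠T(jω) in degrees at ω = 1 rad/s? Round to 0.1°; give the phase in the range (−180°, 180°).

At s = jω = j1:
zero (s+3): 3 + j1 → |·| = √(3²+1²) = √10 ≈ 3.1623, ∠ = arctan(1/3) ≈ 18.43°
zero (s+5): 5 + j1 → |·| = √(5²+1²) = √26 ≈ 5.099, ∠ = arctan(1/5) ≈ 11.31°
pole (s+20): 20 + j1 → |·| = √(20²+1²) = √401 ≈ 20.025, ∠ = arctan(1/20) ≈ 2.86°
pole (s+25): 25 + j1 → |·| = √(25²+1²) = √626 ≈ 25.02, ∠ = arctan(1/25) ≈ 2.29°
pole (s+200): 200 + j1 → |·| = √(200²+1²) = √40001 ≈ 200, ∠ = arctan(1/200) ≈ 0.29°
∠T = 29.74° − 5.44° = 24.30°

24.3°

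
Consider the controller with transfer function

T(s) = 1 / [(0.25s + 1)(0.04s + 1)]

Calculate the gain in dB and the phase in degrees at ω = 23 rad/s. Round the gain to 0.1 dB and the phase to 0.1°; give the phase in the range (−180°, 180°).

At ω = 23 rad/s:
pole (1 + j23·0.25) = 1 + j5.75 → |·| ≈ 5.8363, ∠ ≈ 80.13°
pole (1 + j23·0.04) = 1 + j0.92 → |·| ≈ 1.3588, ∠ ≈ 42.61°
|T| = 1 · 1 / (5.8363 · 1.3588) ≈ 0.1261
Gain = 20 log₁₀(0.1261) ≈ -17.99 dB
∠T = (0°) − (80.13° + 42.61°) = -122.74°

-18.0 dB, -122.7°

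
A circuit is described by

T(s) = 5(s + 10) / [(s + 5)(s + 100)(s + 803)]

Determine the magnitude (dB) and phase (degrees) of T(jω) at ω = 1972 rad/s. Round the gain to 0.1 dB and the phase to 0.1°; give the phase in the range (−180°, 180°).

-118.5 dB, -155.1°

At s = jω = j1972:
zero (s+10): 10 + j1972 → |·| = √(10²+1972²) = √3888884 ≈ 1972, ∠ = arctan(1972/10) ≈ 89.71°
pole (s+5): 5 + j1972 → |·| = √(5²+1972²) = √3888809 ≈ 1972, ∠ = arctan(1972/5) ≈ 89.85°
pole (s+100): 100 + j1972 → |·| = √(100²+1972²) = √3898784 ≈ 1974.5, ∠ = arctan(1972/100) ≈ 87.10°
pole (s+803): 803 + j1972 → |·| = √(803²+1972²) = √4533593 ≈ 2129.2, ∠ = arctan(1972/803) ≈ 67.84°
|T| = 5 · 1972 / 8.2905e+09 ≈ 1.1893e-06
Gain = 20 log₁₀(1.1893e-06) ≈ -118.49 dB
∠T = 89.71° − 244.79° = -155.08°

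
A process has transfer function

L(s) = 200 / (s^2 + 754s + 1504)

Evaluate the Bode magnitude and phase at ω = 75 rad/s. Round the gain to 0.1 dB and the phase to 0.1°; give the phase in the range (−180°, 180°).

Substitute s = j75:
Numerator: 200 = 200 + j0
Denominator: (j75)^2 + 754(j75) + 1504 = -4121 + j56550
|N| = √(200² + 0²) ≈ 200, ∠N ≈ 0.00°
|D| = √(4121² + 56550²) ≈ 56700, ∠D ≈ 94.17°
|L| = 200 / 56700 ≈ 0.0035273
Gain = 20 log₁₀(0.0035273) ≈ -49.05 dB
∠L = 0.00° − 94.17° = -94.17°

-49.1 dB, -94.2°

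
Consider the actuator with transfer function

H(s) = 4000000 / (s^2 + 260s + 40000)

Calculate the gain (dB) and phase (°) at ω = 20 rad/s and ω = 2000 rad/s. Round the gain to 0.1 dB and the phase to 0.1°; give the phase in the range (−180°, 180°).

ω = 20: 40.0 dB, -7.5°; ω = 2000: 0.0 dB, -172.5°

At s = jω = j20:
quadratic: (j20)² + 260·j20 + 40000 = 39600 + j5200 → |·| ≈ 39940, ∠ ≈ 7.48°
|H| = 4000000 / 39940 ≈ 100.15
Gain = 20 log₁₀(100.15) ≈ 40.01 dB
∠H = 0.00° − 7.48° = -7.48°

At s = jω = j2000:
quadratic: (j2000)² + 260·j2000 + 40000 = -3960000 + j520000 → |·| ≈ 3.994e+06, ∠ ≈ 172.52°
|H| = 4000000 / 3.994e+06 ≈ 1.0015
Gain = 20 log₁₀(1.0015) ≈ 0.01 dB
∠H = 0.00° − 172.52° = -172.52°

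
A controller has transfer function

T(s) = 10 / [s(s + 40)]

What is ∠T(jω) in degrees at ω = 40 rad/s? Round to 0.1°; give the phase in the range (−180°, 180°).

-135.0°

At s = jω = j40:
pole (s+40): 40 + j40 → |·| = √(40²+40²) = √3200 ≈ 56.569, ∠ = arctan(40/40) ≈ 45.00°
pole at origin: |s| = 40, ∠ = 90.00° (in denominator)
∠T = 0.00° − 135.00° = -135.00°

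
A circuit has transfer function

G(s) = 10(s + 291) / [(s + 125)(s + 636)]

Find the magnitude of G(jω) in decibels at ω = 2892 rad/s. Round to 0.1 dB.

-49.4 dB

At s = jω = j2892:
zero (s+291): 291 + j2892 → |·| = √(291²+2892²) = √8448345 ≈ 2906.6, ∠ = arctan(2892/291) ≈ 84.25°
pole (s+125): 125 + j2892 → |·| = √(125²+2892²) = √8379289 ≈ 2894.7, ∠ = arctan(2892/125) ≈ 87.53°
pole (s+636): 636 + j2892 → |·| = √(636²+2892²) = √8768160 ≈ 2961.1, ∠ = arctan(2892/636) ≈ 77.60°
|G| = 10 · 2906.6 / 8.5715e+06 ≈ 0.003391
Gain = 20 log₁₀(0.003391) ≈ -49.39 dB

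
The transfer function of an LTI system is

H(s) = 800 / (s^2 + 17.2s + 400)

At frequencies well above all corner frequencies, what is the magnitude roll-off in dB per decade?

-40 dB/decade

Each pole contributes −20 dB/decade at high frequency; each zero contributes +20 dB/decade.
Net: 0 zero(s) − 2 pole(s) → -40 dB/decade.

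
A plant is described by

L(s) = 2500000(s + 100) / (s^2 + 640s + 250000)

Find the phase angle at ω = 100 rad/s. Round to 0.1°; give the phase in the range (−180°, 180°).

At s = jω = j100:
zero (s+100): 100 + j100 → |·| = √(100²+100²) = √20000 ≈ 141.42, ∠ = arctan(100/100) ≈ 45.00°
quadratic: (j100)² + 640·j100 + 250000 = 240000 + j64000 → |·| ≈ 2.4839e+05, ∠ ≈ 14.93°
∠L = 45.00° − 14.93° = 30.07°

30.1°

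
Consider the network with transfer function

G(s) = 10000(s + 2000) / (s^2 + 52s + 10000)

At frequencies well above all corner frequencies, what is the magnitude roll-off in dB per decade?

Each pole contributes −20 dB/decade at high frequency; each zero contributes +20 dB/decade.
Net: 1 zero(s) − 2 pole(s) → -20 dB/decade.

-20 dB/decade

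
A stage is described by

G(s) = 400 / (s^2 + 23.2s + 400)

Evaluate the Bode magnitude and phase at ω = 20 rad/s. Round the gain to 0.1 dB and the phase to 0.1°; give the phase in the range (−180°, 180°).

-1.3 dB, -90.0°

At s = jω = j20:
quadratic: (j20)² + 23.2·j20 + 400 = 0 + j464 → |·| ≈ 464, ∠ ≈ 90.00°
|G| = 400 / 464 ≈ 0.86207
Gain = 20 log₁₀(0.86207) ≈ -1.29 dB
∠G = 0.00° − 90.00° = -90.00°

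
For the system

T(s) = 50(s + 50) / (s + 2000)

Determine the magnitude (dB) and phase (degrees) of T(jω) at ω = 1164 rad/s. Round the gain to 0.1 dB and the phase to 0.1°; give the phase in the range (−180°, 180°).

At s = jω = j1164:
zero (s+50): 50 + j1164 → |·| = √(50²+1164²) = √1357396 ≈ 1165.1, ∠ = arctan(1164/50) ≈ 87.54°
pole (s+2000): 2000 + j1164 → |·| = √(2000²+1164²) = √5354896 ≈ 2314.1, ∠ = arctan(1164/2000) ≈ 30.20°
|T| = 50 · 1165.1 / 2314.1 ≈ 25.174
Gain = 20 log₁₀(25.174) ≈ 28.02 dB
∠T = 87.54° − 30.20° = 57.34°

28.0 dB, 57.3°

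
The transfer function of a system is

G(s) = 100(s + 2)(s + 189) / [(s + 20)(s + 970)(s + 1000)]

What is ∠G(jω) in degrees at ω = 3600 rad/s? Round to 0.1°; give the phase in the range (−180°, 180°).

At s = jω = j3600:
zero (s+2): 2 + j3600 → |·| = √(2²+3600²) = √12960004 ≈ 3600, ∠ = arctan(3600/2) ≈ 89.97°
zero (s+189): 189 + j3600 → |·| = √(189²+3600²) = √12995721 ≈ 3605, ∠ = arctan(3600/189) ≈ 86.99°
pole (s+20): 20 + j3600 → |·| = √(20²+3600²) = √12960400 ≈ 3600.1, ∠ = arctan(3600/20) ≈ 89.68°
pole (s+970): 970 + j3600 → |·| = √(970²+3600²) = √13900900 ≈ 3728.4, ∠ = arctan(3600/970) ≈ 74.92°
pole (s+1000): 1000 + j3600 → |·| = √(1000²+3600²) = √13960000 ≈ 3736.3, ∠ = arctan(3600/1000) ≈ 74.48°
∠G = 176.96° − 239.08° = -62.12°

-62.1°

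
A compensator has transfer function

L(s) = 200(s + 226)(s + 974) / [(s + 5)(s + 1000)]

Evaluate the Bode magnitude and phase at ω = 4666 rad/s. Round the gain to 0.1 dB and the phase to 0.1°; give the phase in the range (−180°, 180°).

At s = jω = j4666:
zero (s+226): 226 + j4666 → |·| = √(226²+4666²) = √21822632 ≈ 4671.5, ∠ = arctan(4666/226) ≈ 87.23°
zero (s+974): 974 + j4666 → |·| = √(974²+4666²) = √22720232 ≈ 4766.6, ∠ = arctan(4666/974) ≈ 78.21°
pole (s+5): 5 + j4666 → |·| = √(5²+4666²) = √21771581 ≈ 4666, ∠ = arctan(4666/5) ≈ 89.94°
pole (s+1000): 1000 + j4666 → |·| = √(1000²+4666²) = √22771556 ≈ 4772, ∠ = arctan(4666/1000) ≈ 77.90°
|L| = 200 · 2.2267e+07 / 2.2266e+07 ≈ 200.01
Gain = 20 log₁₀(200.01) ≈ 46.02 dB
∠L = 165.44° − 167.84° = -2.40°

46.0 dB, -2.4°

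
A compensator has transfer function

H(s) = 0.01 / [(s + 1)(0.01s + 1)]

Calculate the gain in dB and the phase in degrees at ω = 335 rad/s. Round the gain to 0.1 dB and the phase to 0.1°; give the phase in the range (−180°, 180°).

At ω = 335 rad/s:
pole (1 + j335·1) = 1 + j335 → |·| ≈ 335, ∠ ≈ 89.83°
pole (1 + j335·0.01) = 1 + j3.35 → |·| ≈ 3.4961, ∠ ≈ 73.38°
|H| = 0.01 · 1 / (335 · 3.4961) ≈ 8.5383e-06
Gain = 20 log₁₀(8.5383e-06) ≈ -101.37 dB
∠H = (0°) − (89.83° + 73.38°) = -163.21°

-101.4 dB, -163.2°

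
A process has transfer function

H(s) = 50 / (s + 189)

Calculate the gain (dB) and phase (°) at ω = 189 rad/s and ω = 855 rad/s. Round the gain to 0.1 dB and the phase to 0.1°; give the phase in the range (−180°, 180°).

ω = 189: -14.6 dB, -45.0°; ω = 855: -24.9 dB, -77.5°

At s = jω = j189:
pole (s+189): 189 + j189 → |·| = √(189²+189²) = √71442 ≈ 267.29, ∠ = arctan(189/189) ≈ 45.00°
|H| = 50 / 267.29 ≈ 0.18706
Gain = 20 log₁₀(0.18706) ≈ -14.56 dB
∠H = 0.00° − 45.00° = -45.00°

At s = jω = j855:
pole (s+189): 189 + j855 → |·| = √(189²+855²) = √766746 ≈ 875.64, ∠ = arctan(855/189) ≈ 77.54°
|H| = 50 / 875.64 ≈ 0.057101
Gain = 20 log₁₀(0.057101) ≈ -24.87 dB
∠H = 0.00° − 77.54° = -77.54°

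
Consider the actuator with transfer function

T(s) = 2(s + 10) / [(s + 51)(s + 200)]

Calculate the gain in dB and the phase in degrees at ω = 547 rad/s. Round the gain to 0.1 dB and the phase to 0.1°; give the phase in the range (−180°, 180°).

At s = jω = j547:
zero (s+10): 10 + j547 → |·| = √(10²+547²) = √299309 ≈ 547.09, ∠ = arctan(547/10) ≈ 88.95°
pole (s+51): 51 + j547 → |·| = √(51²+547²) = √301810 ≈ 549.37, ∠ = arctan(547/51) ≈ 84.67°
pole (s+200): 200 + j547 → |·| = √(200²+547²) = √339209 ≈ 582.42, ∠ = arctan(547/200) ≈ 69.92°
|T| = 2 · 547.09 / 3.1996e+05 ≈ 0.0034197
Gain = 20 log₁₀(0.0034197) ≈ -49.32 dB
∠T = 88.95° − 154.59° = -65.64°

-49.3 dB, -65.6°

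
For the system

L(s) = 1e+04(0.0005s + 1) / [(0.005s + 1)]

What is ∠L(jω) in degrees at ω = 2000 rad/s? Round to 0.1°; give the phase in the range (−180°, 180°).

At ω = 2000 rad/s:
zero (1 + j2000·0.0005) = 1 + j1 → |·| ≈ 1.4142, ∠ ≈ 45.00°
pole (1 + j2000·0.005) = 1 + j10 → |·| ≈ 10.05, ∠ ≈ 84.29°
∠L = (45.00°) − (84.29°) = -39.29°

-39.3°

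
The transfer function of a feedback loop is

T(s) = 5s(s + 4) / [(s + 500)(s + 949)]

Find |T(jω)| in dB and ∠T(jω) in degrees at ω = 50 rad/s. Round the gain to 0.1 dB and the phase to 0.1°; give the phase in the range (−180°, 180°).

-31.6 dB, 166.7°

At s = jω = j50:
zero (s+4): 4 + j50 → |·| = √(4²+50²) = √2516 ≈ 50.16, ∠ = arctan(50/4) ≈ 85.43°
zero at origin: s = j50 → |·| = 50, ∠ = 90.00°
pole (s+500): 500 + j50 → |·| = √(500²+50²) = √252500 ≈ 502.49, ∠ = arctan(50/500) ≈ 5.71°
pole (s+949): 949 + j50 → |·| = √(949²+50²) = √903101 ≈ 950.32, ∠ = arctan(50/949) ≈ 3.02°
|T| = 5 · 2508 / 4.7753e+05 ≈ 0.02626
Gain = 20 log₁₀(0.02626) ≈ -31.61 dB
∠T = 175.43° − 8.73° = 166.70°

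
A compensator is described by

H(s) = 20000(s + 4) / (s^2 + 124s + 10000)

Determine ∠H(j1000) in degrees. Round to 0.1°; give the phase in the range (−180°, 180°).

-83.1°

At s = jω = j1000:
zero (s+4): 4 + j1000 → |·| = √(4²+1000²) = √1000016 ≈ 1000, ∠ = arctan(1000/4) ≈ 89.77°
quadratic: (j1000)² + 124·j1000 + 10000 = -990000 + j124000 → |·| ≈ 9.9774e+05, ∠ ≈ 172.86°
∠H = 89.77° − 172.86° = -83.09°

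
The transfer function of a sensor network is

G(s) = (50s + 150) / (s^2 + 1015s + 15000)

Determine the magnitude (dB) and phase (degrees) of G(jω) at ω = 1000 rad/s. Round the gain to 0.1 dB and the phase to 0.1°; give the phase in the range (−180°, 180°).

-29.0 dB, -44.3°

Substitute s = j1000:
Numerator: 50(j1000) + 150 = 150 + j50000
Denominator: (j1000)^2 + 1015(j1000) + 15000 = -985000 + j1015000
|N| = √(150² + 50000²) ≈ 50000, ∠N ≈ 89.83°
|D| = √(985000² + 1015000²) ≈ 1.4144e+06, ∠D ≈ 134.14°
|G| = 50000 / 1.4144e+06 ≈ 0.035351
Gain = 20 log₁₀(0.035351) ≈ -29.03 dB
∠G = 89.83° − 134.14° = -44.31°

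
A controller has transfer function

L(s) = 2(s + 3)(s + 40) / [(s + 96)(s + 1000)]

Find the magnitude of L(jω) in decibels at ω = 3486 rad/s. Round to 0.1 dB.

5.7 dB

At s = jω = j3486:
zero (s+3): 3 + j3486 → |·| = √(3²+3486²) = √12152205 ≈ 3486, ∠ = arctan(3486/3) ≈ 89.95°
zero (s+40): 40 + j3486 → |·| = √(40²+3486²) = √12153796 ≈ 3486.2, ∠ = arctan(3486/40) ≈ 89.34°
pole (s+96): 96 + j3486 → |·| = √(96²+3486²) = √12161412 ≈ 3487.3, ∠ = arctan(3486/96) ≈ 88.42°
pole (s+1000): 1000 + j3486 → |·| = √(1000²+3486²) = √13152196 ≈ 3626.6, ∠ = arctan(3486/1000) ≈ 73.99°
|L| = 2 · 1.2153e+07 / 1.2647e+07 ≈ 1.9219
Gain = 20 log₁₀(1.9219) ≈ 5.67 dB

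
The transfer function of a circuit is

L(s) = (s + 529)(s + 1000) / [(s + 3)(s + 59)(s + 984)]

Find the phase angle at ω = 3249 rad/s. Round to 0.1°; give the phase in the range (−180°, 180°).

-98.4°

At s = jω = j3249:
zero (s+529): 529 + j3249 → |·| = √(529²+3249²) = √10835842 ≈ 3291.8, ∠ = arctan(3249/529) ≈ 80.75°
zero (s+1000): 1000 + j3249 → |·| = √(1000²+3249²) = √11556001 ≈ 3399.4, ∠ = arctan(3249/1000) ≈ 72.89°
pole (s+3): 3 + j3249 → |·| = √(3²+3249²) = √10556010 ≈ 3249, ∠ = arctan(3249/3) ≈ 89.95°
pole (s+59): 59 + j3249 → |·| = √(59²+3249²) = √10559482 ≈ 3249.5, ∠ = arctan(3249/59) ≈ 88.96°
pole (s+984): 984 + j3249 → |·| = √(984²+3249²) = √11524257 ≈ 3394.7, ∠ = arctan(3249/984) ≈ 73.15°
∠L = 153.64° − 252.06° = -98.42°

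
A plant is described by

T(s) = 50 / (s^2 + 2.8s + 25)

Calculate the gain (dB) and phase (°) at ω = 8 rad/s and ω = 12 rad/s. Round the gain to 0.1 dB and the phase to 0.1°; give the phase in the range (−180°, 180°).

At s = jω = j8:
quadratic: (j8)² + 2.8·j8 + 25 = -39 + j22.4 → |·| ≈ 44.975, ∠ ≈ 150.13°
|T| = 50 / 44.975 ≈ 1.1117
Gain = 20 log₁₀(1.1117) ≈ 0.92 dB
∠T = 0.00° − 150.13° = -150.13°

At s = jω = j12:
quadratic: (j12)² + 2.8·j12 + 25 = -119 + j33.6 → |·| ≈ 123.65, ∠ ≈ 164.23°
|T| = 50 / 123.65 ≈ 0.40437
Gain = 20 log₁₀(0.40437) ≈ -7.86 dB
∠T = 0.00° − 164.23° = -164.23°

ω = 8: 0.9 dB, -150.1°; ω = 12: -7.9 dB, -164.2°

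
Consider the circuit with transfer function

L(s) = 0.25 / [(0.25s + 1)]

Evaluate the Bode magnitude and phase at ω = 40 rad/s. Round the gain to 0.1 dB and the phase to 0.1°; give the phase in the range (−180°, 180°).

-32.1 dB, -84.3°

At ω = 40 rad/s:
pole (1 + j40·0.25) = 1 + j10 → |·| ≈ 10.05, ∠ ≈ 84.29°
|L| = 0.25 · 1 / (10.05) ≈ 0.024876
Gain = 20 log₁₀(0.024876) ≈ -32.08 dB
∠L = (0°) − (84.29°) = -84.29°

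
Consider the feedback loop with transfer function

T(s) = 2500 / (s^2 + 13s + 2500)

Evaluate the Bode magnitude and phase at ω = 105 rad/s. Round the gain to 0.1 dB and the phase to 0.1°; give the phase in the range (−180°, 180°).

-10.8 dB, -170.9°

At s = jω = j105:
quadratic: (j105)² + 13·j105 + 2500 = -8525 + j1365 → |·| ≈ 8633.6, ∠ ≈ 170.90°
|T| = 2500 / 8633.6 ≈ 0.28957
Gain = 20 log₁₀(0.28957) ≈ -10.76 dB
∠T = 0.00° − 170.90° = -170.90°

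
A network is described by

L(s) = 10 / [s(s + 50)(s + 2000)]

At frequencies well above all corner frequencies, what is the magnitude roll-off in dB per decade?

-60 dB/decade

Each pole contributes −20 dB/decade at high frequency; each zero contributes +20 dB/decade.
Net: 0 zero(s) − 3 pole(s) → -60 dB/decade.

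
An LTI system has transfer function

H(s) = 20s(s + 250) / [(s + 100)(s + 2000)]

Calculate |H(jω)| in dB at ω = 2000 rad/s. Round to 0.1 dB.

23.1 dB

At s = jω = j2000:
zero (s+250): 250 + j2000 → |·| = √(250²+2000²) = √4062500 ≈ 2015.6, ∠ = arctan(2000/250) ≈ 82.87°
zero at origin: s = j2000 → |·| = 2000, ∠ = 90.00°
pole (s+100): 100 + j2000 → |·| = √(100²+2000²) = √4010000 ≈ 2002.5, ∠ = arctan(2000/100) ≈ 87.14°
pole (s+2000): 2000 + j2000 → |·| = √(2000²+2000²) = √8000000 ≈ 2828.4, ∠ = arctan(2000/2000) ≈ 45.00°
|H| = 20 · 4.0312e+06 / 5.6639e+06 ≈ 14.235
Gain = 20 log₁₀(14.235) ≈ 23.07 dB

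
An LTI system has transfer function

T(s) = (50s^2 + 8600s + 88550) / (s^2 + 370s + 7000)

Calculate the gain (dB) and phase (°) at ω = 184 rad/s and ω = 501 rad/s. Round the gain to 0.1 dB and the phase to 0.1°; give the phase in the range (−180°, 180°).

ω = 184: 29.8 dB, 23.9°; ω = 501: 32.7 dB, 18.2°

Substitute s = j184:
Numerator: 50(j184)^2 + 8600(j184) + 88550 = -1604250 + j1582400
Denominator: (j184)^2 + 370(j184) + 7000 = -26856 + j68080
|N| = √(1604250² + 1582400²) ≈ 2.2534e+06, ∠N ≈ 135.39°
|D| = √(26856² + 68080²) ≈ 73186, ∠D ≈ 111.53°
|T| = 2.2534e+06 / 73186 ≈ 30.79
Gain = 20 log₁₀(30.79) ≈ 29.77 dB
∠T = 135.39° − 111.53° = 23.86°

Substitute s = j501:
Numerator: 50(j501)^2 + 8600(j501) + 88550 = -12461500 + j4308600
Denominator: (j501)^2 + 370(j501) + 7000 = -244001 + j185370
|N| = √(12461500² + 4308600²) ≈ 1.3185e+07, ∠N ≈ 160.93°
|D| = √(244001² + 185370²) ≈ 3.0643e+05, ∠D ≈ 142.78°
|T| = 1.3185e+07 / 3.0643e+05 ≈ 43.028
Gain = 20 log₁₀(43.028) ≈ 32.68 dB
∠T = 160.93° − 142.78° = 18.15°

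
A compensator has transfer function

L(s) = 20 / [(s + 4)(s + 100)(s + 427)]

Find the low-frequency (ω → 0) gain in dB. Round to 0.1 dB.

L(0) = 20 / (4·100·427) ≈ 0.0001171
20 log₁₀(0.0001171) ≈ -78.63 dB

-78.6 dB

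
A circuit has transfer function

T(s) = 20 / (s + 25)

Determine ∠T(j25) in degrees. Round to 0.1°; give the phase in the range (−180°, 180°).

At s = jω = j25:
pole (s+25): 25 + j25 → |·| = √(25²+25²) = √1250 ≈ 35.355, ∠ = arctan(25/25) ≈ 45.00°
∠T = 0.00° − 45.00° = -45.00°

-45.0°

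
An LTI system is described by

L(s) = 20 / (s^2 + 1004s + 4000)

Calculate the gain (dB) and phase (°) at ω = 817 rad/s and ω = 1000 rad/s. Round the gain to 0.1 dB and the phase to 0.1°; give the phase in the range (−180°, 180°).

Substitute s = j817:
Numerator: 20 = 20 + j0
Denominator: (j817)^2 + 1004(j817) + 4000 = -663489 + j820268
|N| = √(20² + 0²) ≈ 20, ∠N ≈ 0.00°
|D| = √(663489² + 820268²) ≈ 1.055e+06, ∠D ≈ 128.97°
|L| = 20 / 1.055e+06 ≈ 1.8957e-05
Gain = 20 log₁₀(1.8957e-05) ≈ -94.44 dB
∠L = 0.00° − 128.97° = -128.97°

Substitute s = j1000:
Numerator: 20 = 20 + j0
Denominator: (j1000)^2 + 1004(j1000) + 4000 = -996000 + j1004000
|N| = √(20² + 0²) ≈ 20, ∠N ≈ 0.00°
|D| = √(996000² + 1004000²) ≈ 1.4142e+06, ∠D ≈ 134.77°
|L| = 20 / 1.4142e+06 ≈ 1.4142e-05
Gain = 20 log₁₀(1.4142e-05) ≈ -96.99 dB
∠L = 0.00° − 134.77° = -134.77°

ω = 817: -94.4 dB, -129.0°; ω = 1000: -97.0 dB, -134.8°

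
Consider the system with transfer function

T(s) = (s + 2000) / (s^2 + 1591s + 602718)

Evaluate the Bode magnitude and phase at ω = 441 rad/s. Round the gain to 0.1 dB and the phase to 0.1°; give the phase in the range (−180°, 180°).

-52.0 dB, -47.4°

Substitute s = j441:
Numerator: (j441) + 2000 = 2000 + j441
Denominator: (j441)^2 + 1591(j441) + 602718 = 408237 + j701631
|N| = √(2000² + 441²) ≈ 2048, ∠N ≈ 12.43°
|D| = √(408237² + 701631²) ≈ 8.1175e+05, ∠D ≈ 59.81°
|T| = 2048 / 8.1175e+05 ≈ 0.0025229
Gain = 20 log₁₀(0.0025229) ≈ -51.96 dB
∠T = 12.43° − 59.81° = -47.38°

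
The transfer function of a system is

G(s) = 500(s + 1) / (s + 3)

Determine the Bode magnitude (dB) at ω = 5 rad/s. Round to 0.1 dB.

At s = jω = j5:
zero (s+1): 1 + j5 → |·| = √(1²+5²) = √26 ≈ 5.099, ∠ = arctan(5/1) ≈ 78.69°
pole (s+3): 3 + j5 → |·| = √(3²+5²) = √34 ≈ 5.831, ∠ = arctan(5/3) ≈ 59.04°
|G| = 500 · 5.099 / 5.831 ≈ 437.23
Gain = 20 log₁₀(437.23) ≈ 52.81 dB

52.8 dB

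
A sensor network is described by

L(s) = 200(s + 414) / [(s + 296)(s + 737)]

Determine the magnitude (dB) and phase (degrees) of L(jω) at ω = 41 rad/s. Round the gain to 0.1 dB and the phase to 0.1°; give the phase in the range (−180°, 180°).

At s = jω = j41:
zero (s+414): 414 + j41 → |·| = √(414²+41²) = √173077 ≈ 416.03, ∠ = arctan(41/414) ≈ 5.66°
pole (s+296): 296 + j41 → |·| = √(296²+41²) = √89297 ≈ 298.83, ∠ = arctan(41/296) ≈ 7.89°
pole (s+737): 737 + j41 → |·| = √(737²+41²) = √544850 ≈ 738.14, ∠ = arctan(41/737) ≈ 3.18°
|L| = 200 · 416.03 / 2.2058e+05 ≈ 0.37721
Gain = 20 log₁₀(0.37721) ≈ -8.47 dB
∠L = 5.66° − 11.07° = -5.41°

-8.5 dB, -5.4°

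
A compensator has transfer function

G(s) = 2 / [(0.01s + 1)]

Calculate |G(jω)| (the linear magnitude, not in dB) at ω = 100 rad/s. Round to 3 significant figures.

1.41

At ω = 100 rad/s:
pole (1 + j100·0.01) = 1 + j1 → |·| ≈ 1.4142, ∠ ≈ 45.00°
|G| = 2 · 1 / (1.4142) ≈ 1.4142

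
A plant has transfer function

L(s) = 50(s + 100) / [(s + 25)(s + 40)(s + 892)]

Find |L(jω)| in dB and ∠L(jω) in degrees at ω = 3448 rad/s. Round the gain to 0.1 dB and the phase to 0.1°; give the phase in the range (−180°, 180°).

-107.8 dB, -166.1°

At s = jω = j3448:
zero (s+100): 100 + j3448 → |·| = √(100²+3448²) = √11898704 ≈ 3449.4, ∠ = arctan(3448/100) ≈ 88.34°
pole (s+25): 25 + j3448 → |·| = √(25²+3448²) = √11889329 ≈ 3448.1, ∠ = arctan(3448/25) ≈ 89.58°
pole (s+40): 40 + j3448 → |·| = √(40²+3448²) = √11890304 ≈ 3448.2, ∠ = arctan(3448/40) ≈ 89.34°
pole (s+892): 892 + j3448 → |·| = √(892²+3448²) = √12684368 ≈ 3561.5, ∠ = arctan(3448/892) ≈ 75.50°
|L| = 50 · 3449.4 / 4.2345e+10 ≈ 4.073e-06
Gain = 20 log₁₀(4.073e-06) ≈ -107.80 dB
∠L = 88.34° − 254.42° = -166.08°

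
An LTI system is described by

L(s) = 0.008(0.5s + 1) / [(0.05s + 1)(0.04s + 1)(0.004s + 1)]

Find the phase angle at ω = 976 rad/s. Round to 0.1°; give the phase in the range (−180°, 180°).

-163.1°

At ω = 976 rad/s:
zero (1 + j976·0.5) = 1 + j488 → |·| ≈ 488, ∠ ≈ 89.88°
pole (1 + j976·0.05) = 1 + j48.8 → |·| ≈ 48.81, ∠ ≈ 88.83°
pole (1 + j976·0.04) = 1 + j39.04 → |·| ≈ 39.053, ∠ ≈ 88.53°
pole (1 + j976·0.004) = 1 + j3.904 → |·| ≈ 4.03, ∠ ≈ 75.63°
∠L = (89.88°) − (88.83° + 88.53° + 75.63°) = -163.11°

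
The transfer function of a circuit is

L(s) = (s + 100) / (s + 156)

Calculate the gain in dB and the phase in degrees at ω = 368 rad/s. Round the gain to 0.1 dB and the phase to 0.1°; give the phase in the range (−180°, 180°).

-0.4 dB, 7.8°

Substitute s = j368:
Numerator: (j368) + 100 = 100 + j368
Denominator: (j368) + 156 = 156 + j368
|N| = √(100² + 368²) ≈ 381.34, ∠N ≈ 74.80°
|D| = √(156² + 368²) ≈ 399.7, ∠D ≈ 67.03°
|L| = 381.34 / 399.7 ≈ 0.95407
Gain = 20 log₁₀(0.95407) ≈ -0.41 dB
∠L = 74.80° − 67.03° = 7.77°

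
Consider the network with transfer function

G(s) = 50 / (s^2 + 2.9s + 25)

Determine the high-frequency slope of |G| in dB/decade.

-40 dB/decade

Each pole contributes −20 dB/decade at high frequency; each zero contributes +20 dB/decade.
Net: 0 zero(s) − 2 pole(s) → -40 dB/decade.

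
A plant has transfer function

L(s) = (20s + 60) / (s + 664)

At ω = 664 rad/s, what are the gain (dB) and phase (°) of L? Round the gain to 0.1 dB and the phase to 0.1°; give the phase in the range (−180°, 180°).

Substitute s = j664:
Numerator: 20(j664) + 60 = 60 + j13280
Denominator: (j664) + 664 = 664 + j664
|N| = √(60² + 13280²) ≈ 13280, ∠N ≈ 89.74°
|D| = √(664² + 664²) ≈ 939.04, ∠D ≈ 45.00°
|L| = 13280 / 939.04 ≈ 14.142
Gain = 20 log₁₀(14.142) ≈ 23.01 dB
∠L = 89.74° − 45.00° = 44.74°

23.0 dB, 44.7°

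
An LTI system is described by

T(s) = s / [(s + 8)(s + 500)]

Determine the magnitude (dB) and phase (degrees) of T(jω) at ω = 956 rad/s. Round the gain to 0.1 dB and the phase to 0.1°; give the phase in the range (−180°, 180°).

-60.7 dB, -61.9°

At s = jω = j956:
zero at origin: s = j956 → |·| = 956, ∠ = 90.00°
pole (s+8): 8 + j956 → |·| = √(8²+956²) = √914000 ≈ 956.03, ∠ = arctan(956/8) ≈ 89.52°
pole (s+500): 500 + j956 → |·| = √(500²+956²) = √1163936 ≈ 1078.9, ∠ = arctan(956/500) ≈ 62.39°
|T| = 1 · 956 / 1.0315e+06 ≈ 0.00092681
Gain = 20 log₁₀(0.00092681) ≈ -60.66 dB
∠T = 90.00° − 151.91° = -61.91°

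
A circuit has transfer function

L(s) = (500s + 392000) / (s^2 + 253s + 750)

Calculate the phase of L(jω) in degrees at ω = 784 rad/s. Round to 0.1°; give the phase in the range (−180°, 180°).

-117.1°

Substitute s = j784:
Numerator: 500(j784) + 392000 = 392000 + j392000
Denominator: (j784)^2 + 253(j784) + 750 = -613906 + j198352
|N| = √(392000² + 392000²) ≈ 5.5437e+05, ∠N ≈ 45.00°
|D| = √(613906² + 198352²) ≈ 6.4515e+05, ∠D ≈ 162.09°
∠L = 45.00° − 162.09° = -117.09°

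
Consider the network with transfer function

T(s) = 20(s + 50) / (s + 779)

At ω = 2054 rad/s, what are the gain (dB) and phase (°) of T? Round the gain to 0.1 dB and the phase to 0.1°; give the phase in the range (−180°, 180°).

25.4 dB, 19.4°

At s = jω = j2054:
zero (s+50): 50 + j2054 → |·| = √(50²+2054²) = √4221416 ≈ 2054.6, ∠ = arctan(2054/50) ≈ 88.61°
pole (s+779): 779 + j2054 → |·| = √(779²+2054²) = √4825757 ≈ 2196.8, ∠ = arctan(2054/779) ≈ 69.23°
|T| = 20 · 2054.6 / 2196.8 ≈ 18.705
Gain = 20 log₁₀(18.705) ≈ 25.44 dB
∠T = 88.61° − 69.23° = 19.38°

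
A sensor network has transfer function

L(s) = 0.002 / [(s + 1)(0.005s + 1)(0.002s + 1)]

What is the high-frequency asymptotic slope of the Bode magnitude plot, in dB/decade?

-60 dB/decade

Each pole contributes −20 dB/decade at high frequency; each zero contributes +20 dB/decade.
Net: 0 zero(s) − 3 pole(s) → -60 dB/decade.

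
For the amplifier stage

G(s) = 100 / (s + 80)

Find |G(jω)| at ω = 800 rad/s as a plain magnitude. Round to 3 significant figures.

0.124

At s = jω = j800:
pole (s+80): 80 + j800 → |·| = √(80²+800²) = √646400 ≈ 803.99, ∠ = arctan(800/80) ≈ 84.29°
|G| = 100 / 803.99 ≈ 0.12438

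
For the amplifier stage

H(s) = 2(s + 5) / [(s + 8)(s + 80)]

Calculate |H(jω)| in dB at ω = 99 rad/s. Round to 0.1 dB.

At s = jω = j99:
zero (s+5): 5 + j99 → |·| = √(5²+99²) = √9826 ≈ 99.126, ∠ = arctan(99/5) ≈ 87.11°
pole (s+8): 8 + j99 → |·| = √(8²+99²) = √9865 ≈ 99.323, ∠ = arctan(99/8) ≈ 85.38°
pole (s+80): 80 + j99 → |·| = √(80²+99²) = √16201 ≈ 127.28, ∠ = arctan(99/80) ≈ 51.06°
|H| = 2 · 99.126 / 12642 ≈ 0.015682
Gain = 20 log₁₀(0.015682) ≈ -36.09 dB

-36.1 dB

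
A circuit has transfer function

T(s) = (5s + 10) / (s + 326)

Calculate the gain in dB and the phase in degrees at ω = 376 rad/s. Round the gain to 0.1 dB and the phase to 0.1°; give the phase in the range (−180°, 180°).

11.5 dB, 40.6°

Substitute s = j376:
Numerator: 5(j376) + 10 = 10 + j1880
Denominator: (j376) + 326 = 326 + j376
|N| = √(10² + 1880²) ≈ 1880, ∠N ≈ 89.70°
|D| = √(326² + 376²) ≈ 497.65, ∠D ≈ 49.07°
|T| = 1880 / 497.65 ≈ 3.7778
Gain = 20 log₁₀(3.7778) ≈ 11.54 dB
∠T = 89.70° − 49.07° = 40.63°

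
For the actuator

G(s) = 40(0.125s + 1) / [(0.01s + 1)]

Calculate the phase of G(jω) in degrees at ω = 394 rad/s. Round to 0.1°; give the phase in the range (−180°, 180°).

At ω = 394 rad/s:
zero (1 + j394·0.125) = 1 + j49.25 → |·| ≈ 49.26, ∠ ≈ 88.84°
pole (1 + j394·0.01) = 1 + j3.94 → |·| ≈ 4.0649, ∠ ≈ 75.76°
∠G = (88.84°) − (75.76°) = 13.08°

13.1°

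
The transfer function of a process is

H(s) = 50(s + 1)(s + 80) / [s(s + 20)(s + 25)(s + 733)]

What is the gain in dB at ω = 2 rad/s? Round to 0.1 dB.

At s = jω = j2:
zero (s+1): 1 + j2 → |·| = √(1²+2²) = √5 ≈ 2.2361, ∠ = arctan(2/1) ≈ 63.43°
zero (s+80): 80 + j2 → |·| = √(80²+2²) = √6404 ≈ 80.025, ∠ = arctan(2/80) ≈ 1.43°
pole (s+20): 20 + j2 → |·| = √(20²+2²) = √404 ≈ 20.1, ∠ = arctan(2/20) ≈ 5.71°
pole (s+25): 25 + j2 → |·| = √(25²+2²) = √629 ≈ 25.08, ∠ = arctan(2/25) ≈ 4.57°
pole (s+733): 733 + j2 → |·| = √(733²+2²) = √537293 ≈ 733, ∠ = arctan(2/733) ≈ 0.16°
pole at origin: |s| = 2, ∠ = 90.00° (in denominator)
|H| = 50 · 178.94 / 7.3902e+05 ≈ 0.012107
Gain = 20 log₁₀(0.012107) ≈ -38.34 dB

-38.3 dB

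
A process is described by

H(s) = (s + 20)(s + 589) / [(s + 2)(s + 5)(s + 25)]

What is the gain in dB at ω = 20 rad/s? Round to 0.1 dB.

2.0 dB

At s = jω = j20:
zero (s+20): 20 + j20 → |·| = √(20²+20²) = √800 ≈ 28.284, ∠ = arctan(20/20) ≈ 45.00°
zero (s+589): 589 + j20 → |·| = √(589²+20²) = √347321 ≈ 589.34, ∠ = arctan(20/589) ≈ 1.94°
pole (s+2): 2 + j20 → |·| = √(2²+20²) = √404 ≈ 20.1, ∠ = arctan(20/2) ≈ 84.29°
pole (s+5): 5 + j20 → |·| = √(5²+20²) = √425 ≈ 20.616, ∠ = arctan(20/5) ≈ 75.96°
pole (s+25): 25 + j20 → |·| = √(25²+20²) = √1025 ≈ 32.016, ∠ = arctan(20/25) ≈ 38.66°
|H| = 1 · 16669 / 13267 ≈ 1.2564
Gain = 20 log₁₀(1.2564) ≈ 1.98 dB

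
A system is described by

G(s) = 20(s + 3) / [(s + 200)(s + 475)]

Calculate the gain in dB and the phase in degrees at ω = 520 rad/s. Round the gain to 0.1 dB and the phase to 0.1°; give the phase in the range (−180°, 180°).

-31.5 dB, -26.9°

At s = jω = j520:
zero (s+3): 3 + j520 → |·| = √(3²+520²) = √270409 ≈ 520.01, ∠ = arctan(520/3) ≈ 89.67°
pole (s+200): 200 + j520 → |·| = √(200²+520²) = √310400 ≈ 557.14, ∠ = arctan(520/200) ≈ 68.96°
pole (s+475): 475 + j520 → |·| = √(475²+520²) = √496025 ≈ 704.29, ∠ = arctan(520/475) ≈ 47.59°
|G| = 20 · 520.01 / 3.9239e+05 ≈ 0.026505
Gain = 20 log₁₀(0.026505) ≈ -31.53 dB
∠G = 89.67° − 116.55° = -26.88°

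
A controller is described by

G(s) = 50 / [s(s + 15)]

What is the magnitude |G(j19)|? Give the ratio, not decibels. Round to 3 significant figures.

At s = jω = j19:
pole (s+15): 15 + j19 → |·| = √(15²+19²) = √586 ≈ 24.207, ∠ = arctan(19/15) ≈ 51.71°
pole at origin: |s| = 19, ∠ = 90.00° (in denominator)
|G| = 50 / 459.93 ≈ 0.10871

0.109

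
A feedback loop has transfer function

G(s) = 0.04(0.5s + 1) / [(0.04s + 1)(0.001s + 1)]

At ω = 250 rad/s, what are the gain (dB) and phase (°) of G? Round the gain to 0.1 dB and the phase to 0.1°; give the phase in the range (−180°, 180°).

At ω = 250 rad/s:
zero (1 + j250·0.5) = 1 + j125 → |·| ≈ 125, ∠ ≈ 89.54°
pole (1 + j250·0.04) = 1 + j10 → |·| ≈ 10.05, ∠ ≈ 84.29°
pole (1 + j250·0.001) = 1 + j0.25 → |·| ≈ 1.0308, ∠ ≈ 14.04°
|G| = 0.04 · 125 / (10.05 · 1.0308) ≈ 0.48265
Gain = 20 log₁₀(0.48265) ≈ -6.33 dB
∠G = (89.54°) − (84.29° + 14.04°) = -8.79°

-6.3 dB, -8.8°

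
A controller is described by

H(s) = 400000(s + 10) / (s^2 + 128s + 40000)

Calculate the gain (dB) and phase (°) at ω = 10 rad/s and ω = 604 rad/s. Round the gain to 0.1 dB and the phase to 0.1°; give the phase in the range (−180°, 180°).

At s = jω = j10:
zero (s+10): 10 + j10 → |·| = √(10²+10²) = √200 ≈ 14.142, ∠ = arctan(10/10) ≈ 45.00°
quadratic: (j10)² + 128·j10 + 40000 = 39900 + j1280 → |·| ≈ 39921, ∠ ≈ 1.84°
|H| = 400000 · 14.142 / 39921 ≈ 141.7
Gain = 20 log₁₀(141.7) ≈ 43.03 dB
∠H = 45.00° − 1.84° = 43.16°

At s = jω = j604:
zero (s+10): 10 + j604 → |·| = √(10²+604²) = √364916 ≈ 604.08, ∠ = arctan(604/10) ≈ 89.05°
quadratic: (j604)² + 128·j604 + 40000 = -324816 + j77312 → |·| ≈ 3.3389e+05, ∠ ≈ 166.61°
|H| = 400000 · 604.08 / 3.3389e+05 ≈ 723.69
Gain = 20 log₁₀(723.69) ≈ 57.19 dB
∠H = 89.05° − 166.61° = -77.56°

ω = 10: 43.0 dB, 43.2°; ω = 604: 57.2 dB, -77.6°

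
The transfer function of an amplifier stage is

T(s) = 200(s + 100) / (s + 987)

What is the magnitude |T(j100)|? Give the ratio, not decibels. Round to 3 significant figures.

28.5

At s = jω = j100:
zero (s+100): 100 + j100 → |·| = √(100²+100²) = √20000 ≈ 141.42, ∠ = arctan(100/100) ≈ 45.00°
pole (s+987): 987 + j100 → |·| = √(987²+100²) = √984169 ≈ 992.05, ∠ = arctan(100/987) ≈ 5.79°
|T| = 200 · 141.42 / 992.05 ≈ 28.511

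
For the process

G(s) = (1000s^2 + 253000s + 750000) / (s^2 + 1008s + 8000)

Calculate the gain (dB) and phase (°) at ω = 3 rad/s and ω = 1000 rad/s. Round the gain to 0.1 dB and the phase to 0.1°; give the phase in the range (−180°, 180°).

ω = 3: 41.9 dB, 25.0°; ω = 1000: 57.3 dB, 31.3°

Substitute s = j3:
Numerator: 1000(j3)^2 + 253000(j3) + 750000 = 741000 + j759000
Denominator: (j3)^2 + 1008(j3) + 8000 = 7991 + j3024
|N| = √(741000² + 759000²) ≈ 1.0607e+06, ∠N ≈ 45.69°
|D| = √(7991² + 3024²) ≈ 8544, ∠D ≈ 20.73°
|G| = 1.0607e+06 / 8544 ≈ 124.15
Gain = 20 log₁₀(124.15) ≈ 41.88 dB
∠G = 45.69° − 20.73° = 24.96°

Substitute s = j1000:
Numerator: 1000(j1000)^2 + 253000(j1000) + 750000 = -999250000 + j253000000
Denominator: (j1000)^2 + 1008(j1000) + 8000 = -992000 + j1008000
|N| = √(999250000² + 253000000²) ≈ 1.0308e+09, ∠N ≈ 165.79°
|D| = √(992000² + 1008000²) ≈ 1.4143e+06, ∠D ≈ 134.54°
|G| = 1.0308e+09 / 1.4143e+06 ≈ 728.84
Gain = 20 log₁₀(728.84) ≈ 57.25 dB
∠G = 165.79° − 134.54° = 31.25°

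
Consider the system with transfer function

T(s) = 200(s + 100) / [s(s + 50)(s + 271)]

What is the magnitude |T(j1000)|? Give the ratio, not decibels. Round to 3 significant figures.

0.000194

At s = jω = j1000:
zero (s+100): 100 + j1000 → |·| = √(100²+1000²) = √1010000 ≈ 1005, ∠ = arctan(1000/100) ≈ 84.29°
pole (s+50): 50 + j1000 → |·| = √(50²+1000²) = √1002500 ≈ 1001.2, ∠ = arctan(1000/50) ≈ 87.14°
pole (s+271): 271 + j1000 → |·| = √(271²+1000²) = √1073441 ≈ 1036.1, ∠ = arctan(1000/271) ≈ 74.84°
pole at origin: |s| = 1000, ∠ = 90.00° (in denominator)
|T| = 200 · 1005 / 1.0373e+09 ≈ 0.00019377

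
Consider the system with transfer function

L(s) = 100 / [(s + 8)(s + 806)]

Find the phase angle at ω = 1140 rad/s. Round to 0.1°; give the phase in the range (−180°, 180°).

-144.3°

At s = jω = j1140:
pole (s+8): 8 + j1140 → |·| = √(8²+1140²) = √1299664 ≈ 1140, ∠ = arctan(1140/8) ≈ 89.60°
pole (s+806): 806 + j1140 → |·| = √(806²+1140²) = √1949236 ≈ 1396.2, ∠ = arctan(1140/806) ≈ 54.74°
∠L = 0.00° − 144.34° = -144.34°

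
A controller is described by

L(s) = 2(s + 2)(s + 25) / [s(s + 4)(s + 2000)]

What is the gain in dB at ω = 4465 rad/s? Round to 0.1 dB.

-67.8 dB

At s = jω = j4465:
zero (s+2): 2 + j4465 → |·| = √(2²+4465²) = √19936229 ≈ 4465, ∠ = arctan(4465/2) ≈ 89.97°
zero (s+25): 25 + j4465 → |·| = √(25²+4465²) = √19936850 ≈ 4465.1, ∠ = arctan(4465/25) ≈ 89.68°
pole (s+4): 4 + j4465 → |·| = √(4²+4465²) = √19936241 ≈ 4465, ∠ = arctan(4465/4) ≈ 89.95°
pole (s+2000): 2000 + j4465 → |·| = √(2000²+4465²) = √23936225 ≈ 4892.5, ∠ = arctan(4465/2000) ≈ 65.87°
pole at origin: |s| = 4465, ∠ = 90.00° (in denominator)
|L| = 2 · 1.9937e+07 / 9.7538e+10 ≈ 0.0004088
Gain = 20 log₁₀(0.0004088) ≈ -67.77 dB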